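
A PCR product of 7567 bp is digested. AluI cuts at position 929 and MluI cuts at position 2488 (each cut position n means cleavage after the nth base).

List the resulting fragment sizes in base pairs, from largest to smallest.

5079, 1559, 929 bp

Combined cut positions (sorted): 929, 2488.
Linear molecule, 2 cuts → 3 fragments:
  929 − 0 = 929 bp
  2488 − 929 = 1559 bp
  7567 − 2488 = 5079 bp
Sorted largest to smallest: 5079, 1559, 929 bp.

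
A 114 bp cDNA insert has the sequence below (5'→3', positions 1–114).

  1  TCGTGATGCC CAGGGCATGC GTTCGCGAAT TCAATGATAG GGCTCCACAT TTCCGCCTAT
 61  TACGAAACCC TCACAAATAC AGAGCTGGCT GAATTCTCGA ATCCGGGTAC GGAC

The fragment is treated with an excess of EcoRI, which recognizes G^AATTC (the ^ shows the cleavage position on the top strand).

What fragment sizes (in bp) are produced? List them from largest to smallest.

64, 27, 23 bp

EcoRI sites (GAATTC) start at positions 27, 91.
EcoRI cuts after the first base of each site, so after positions 27, 91.
Linear molecule, 2 cuts → 3 fragments:
  1–27 → 27 bp
  28–91 → 64 bp
  92–114 → 23 bp
Sorted largest to smallest: 64, 27, 23 bp.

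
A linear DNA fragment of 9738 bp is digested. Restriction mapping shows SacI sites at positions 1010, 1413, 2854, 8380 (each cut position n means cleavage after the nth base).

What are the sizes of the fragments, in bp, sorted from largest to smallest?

5526, 1441, 1358, 1010, 403 bp

Linear molecule, 4 cuts → 5 fragments:
  1010 − 0 = 1010 bp
  1413 − 1010 = 403 bp
  2854 − 1413 = 1441 bp
  8380 − 2854 = 5526 bp
  9738 − 8380 = 1358 bp
Sorted largest to smallest: 5526, 1441, 1358, 1010, 403 bp.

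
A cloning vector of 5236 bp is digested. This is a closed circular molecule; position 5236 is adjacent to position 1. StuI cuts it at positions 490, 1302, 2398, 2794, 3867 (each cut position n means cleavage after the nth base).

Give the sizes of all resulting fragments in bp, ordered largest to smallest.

1859, 1096, 1073, 812, 396 bp

Circular molecule, 5 cuts → 5 fragments:
  1302 − 490 = 812 bp
  2398 − 1302 = 1096 bp
  2794 − 2398 = 396 bp
  3867 − 2794 = 1073 bp
  wrap: 5236 − 3867 + 490 = 1859 bp
Sorted largest to smallest: 1859, 1096, 1073, 812, 396 bp.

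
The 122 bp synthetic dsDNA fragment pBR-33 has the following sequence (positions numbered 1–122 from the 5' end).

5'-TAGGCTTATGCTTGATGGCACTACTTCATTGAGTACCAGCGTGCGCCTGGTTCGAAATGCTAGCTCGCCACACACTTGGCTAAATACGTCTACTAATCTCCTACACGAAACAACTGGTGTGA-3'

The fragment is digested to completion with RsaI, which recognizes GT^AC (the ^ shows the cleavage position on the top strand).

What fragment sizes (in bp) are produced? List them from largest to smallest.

The RsaI site (GTAC) starts at position 33.
RsaI cuts after base 2 of each site, so after position 34.
Linear molecule, 1 cut → 2 fragments:
  1–34 → 34 bp
  35–122 → 88 bp
Sorted largest to smallest: 88, 34 bp.

88, 34 bp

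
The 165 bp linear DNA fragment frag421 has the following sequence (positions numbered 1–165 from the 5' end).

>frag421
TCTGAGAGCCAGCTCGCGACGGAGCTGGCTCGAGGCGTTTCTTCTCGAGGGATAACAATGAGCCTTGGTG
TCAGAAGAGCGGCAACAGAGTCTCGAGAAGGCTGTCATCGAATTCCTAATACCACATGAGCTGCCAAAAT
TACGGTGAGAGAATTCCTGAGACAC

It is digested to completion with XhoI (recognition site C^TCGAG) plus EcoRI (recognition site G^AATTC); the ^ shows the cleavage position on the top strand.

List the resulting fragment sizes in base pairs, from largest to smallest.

48, 41, 29, 18, 15, 14 bp

XhoI sites (CTCGAG) start at positions 29, 44, 92.
XhoI cuts after the first base of each site, so after positions 29, 44, 92.
EcoRI sites (GAATTC) start at positions 110, 151.
EcoRI cuts after the first base of each site, so after positions 110, 151.
Combined cut positions: 29, 44, 92, 110, 151.
Linear molecule, 5 cuts → 6 fragments:
  1–29 → 29 bp
  30–44 → 15 bp
  45–92 → 48 bp
  93–110 → 18 bp
  111–151 → 41 bp
  152–165 → 14 bp
Sorted largest to smallest: 48, 41, 29, 18, 15, 14 bp.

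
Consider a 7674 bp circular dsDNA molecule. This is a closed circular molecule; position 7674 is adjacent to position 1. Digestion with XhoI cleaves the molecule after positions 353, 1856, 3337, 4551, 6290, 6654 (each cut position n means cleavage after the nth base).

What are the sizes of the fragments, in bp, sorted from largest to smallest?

Circular molecule, 6 cuts → 6 fragments:
  1856 − 353 = 1503 bp
  3337 − 1856 = 1481 bp
  4551 − 3337 = 1214 bp
  6290 − 4551 = 1739 bp
  6654 − 6290 = 364 bp
  wrap: 7674 − 6654 + 353 = 1373 bp
Sorted largest to smallest: 1739, 1503, 1481, 1373, 1214, 364 bp.

1739, 1503, 1481, 1373, 1214, 364 bp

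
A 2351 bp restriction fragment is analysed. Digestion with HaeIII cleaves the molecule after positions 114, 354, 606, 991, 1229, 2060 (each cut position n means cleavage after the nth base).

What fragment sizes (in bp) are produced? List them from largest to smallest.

Linear molecule, 6 cuts → 7 fragments:
  114 − 0 = 114 bp
  354 − 114 = 240 bp
  606 − 354 = 252 bp
  991 − 606 = 385 bp
  1229 − 991 = 238 bp
  2060 − 1229 = 831 bp
  2351 − 2060 = 291 bp
Sorted largest to smallest: 831, 385, 291, 252, 240, 238, 114 bp.

831, 385, 291, 252, 240, 238, 114 bp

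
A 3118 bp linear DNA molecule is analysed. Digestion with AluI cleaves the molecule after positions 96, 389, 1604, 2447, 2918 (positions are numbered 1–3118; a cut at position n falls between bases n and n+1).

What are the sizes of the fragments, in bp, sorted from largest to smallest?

Linear molecule, 5 cuts → 6 fragments:
  96 − 0 = 96 bp
  389 − 96 = 293 bp
  1604 − 389 = 1215 bp
  2447 − 1604 = 843 bp
  2918 − 2447 = 471 bp
  3118 − 2918 = 200 bp
Sorted largest to smallest: 1215, 843, 471, 293, 200, 96 bp.

1215, 843, 471, 293, 200, 96 bp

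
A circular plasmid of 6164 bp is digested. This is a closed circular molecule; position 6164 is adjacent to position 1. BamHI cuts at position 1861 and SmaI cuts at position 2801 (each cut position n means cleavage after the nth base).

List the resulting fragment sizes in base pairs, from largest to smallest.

5224, 940 bp

Combined cut positions (sorted): 1861, 2801.
Circular molecule, 2 cuts → 2 fragments:
  2801 − 1861 = 940 bp
  wrap: 6164 − 2801 + 1861 = 5224 bp
Sorted largest to smallest: 5224, 940 bp.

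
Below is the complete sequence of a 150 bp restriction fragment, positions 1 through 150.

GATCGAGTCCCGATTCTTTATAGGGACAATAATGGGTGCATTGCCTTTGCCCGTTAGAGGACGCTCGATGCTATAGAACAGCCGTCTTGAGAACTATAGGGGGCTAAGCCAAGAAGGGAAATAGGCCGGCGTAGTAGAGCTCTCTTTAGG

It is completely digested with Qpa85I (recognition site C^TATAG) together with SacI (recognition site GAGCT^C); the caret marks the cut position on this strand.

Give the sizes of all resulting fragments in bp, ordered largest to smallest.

Qpa85I sites (CTATAG) start at positions 71, 94.
Qpa85I cuts after the first base of each site, so after positions 71, 94.
The SacI site (GAGCTC) starts at position 137.
SacI cuts after base 5 of each site (before the last base), so after position 141.
Combined cut positions: 71, 94, 141.
Linear molecule, 3 cuts → 4 fragments:
  1–71 → 71 bp
  72–94 → 23 bp
  95–141 → 47 bp
  142–150 → 9 bp
Sorted largest to smallest: 71, 47, 23, 9 bp.

71, 47, 23, 9 bp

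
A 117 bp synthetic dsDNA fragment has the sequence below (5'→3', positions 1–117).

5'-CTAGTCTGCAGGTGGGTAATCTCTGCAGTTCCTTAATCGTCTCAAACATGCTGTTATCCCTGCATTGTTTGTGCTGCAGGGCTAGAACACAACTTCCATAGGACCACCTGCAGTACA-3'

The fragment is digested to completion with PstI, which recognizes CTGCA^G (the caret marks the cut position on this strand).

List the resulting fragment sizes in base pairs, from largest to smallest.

51, 34, 17, 10, 5 bp

PstI sites (CTGCAG) start at positions 6, 23, 74, 108.
PstI cuts after base 5 of each site (before the last base), so after positions 10, 27, 78, 112.
Linear molecule, 4 cuts → 5 fragments:
  1–10 → 10 bp
  11–27 → 17 bp
  28–78 → 51 bp
  79–112 → 34 bp
  113–117 → 5 bp
Sorted largest to smallest: 51, 34, 17, 10, 5 bp.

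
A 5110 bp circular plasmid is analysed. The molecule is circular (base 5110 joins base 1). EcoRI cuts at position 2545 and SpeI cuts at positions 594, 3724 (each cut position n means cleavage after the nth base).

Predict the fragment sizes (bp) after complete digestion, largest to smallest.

1980, 1951, 1179 bp

Combined cut positions (sorted): 594, 2545, 3724.
Circular molecule, 3 cuts → 3 fragments:
  2545 − 594 = 1951 bp
  3724 − 2545 = 1179 bp
  wrap: 5110 − 3724 + 594 = 1980 bp
Sorted largest to smallest: 1980, 1951, 1179 bp.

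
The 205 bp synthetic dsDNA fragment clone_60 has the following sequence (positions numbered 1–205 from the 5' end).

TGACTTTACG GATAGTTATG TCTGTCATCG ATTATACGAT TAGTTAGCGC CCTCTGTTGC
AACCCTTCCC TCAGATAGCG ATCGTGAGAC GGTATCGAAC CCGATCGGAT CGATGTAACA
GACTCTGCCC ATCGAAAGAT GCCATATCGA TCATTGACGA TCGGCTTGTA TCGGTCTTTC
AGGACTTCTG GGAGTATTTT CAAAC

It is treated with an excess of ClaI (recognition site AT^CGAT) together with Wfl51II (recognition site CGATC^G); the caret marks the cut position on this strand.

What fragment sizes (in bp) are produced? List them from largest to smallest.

55, 43, 37, 28, 23, 15, 4 bp

ClaI sites (ATCGAT) start at positions 27, 109, 146.
ClaI cuts after base 2 of each site, so after positions 28, 110, 147.
Wfl51II sites (CGATCG) start at positions 79, 102, 158.
Wfl51II cuts after base 5 of each site (before the last base), so after positions 83, 106, 162.
Combined cut positions: 28, 83, 106, 110, 147, 162.
Linear molecule, 6 cuts → 7 fragments:
  1–28 → 28 bp
  29–83 → 55 bp
  84–106 → 23 bp
  107–110 → 4 bp
  111–147 → 37 bp
  148–162 → 15 bp
  163–205 → 43 bp
Sorted largest to smallest: 55, 43, 37, 28, 23, 15, 4 bp.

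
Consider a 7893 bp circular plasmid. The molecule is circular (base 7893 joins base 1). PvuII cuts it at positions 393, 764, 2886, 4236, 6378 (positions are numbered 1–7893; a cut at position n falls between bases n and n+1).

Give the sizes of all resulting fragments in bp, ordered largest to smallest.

2142, 2122, 1908, 1350, 371 bp

Circular molecule, 5 cuts → 5 fragments:
  764 − 393 = 371 bp
  2886 − 764 = 2122 bp
  4236 − 2886 = 1350 bp
  6378 − 4236 = 2142 bp
  wrap: 7893 − 6378 + 393 = 1908 bp
Sorted largest to smallest: 2142, 2122, 1908, 1350, 371 bp.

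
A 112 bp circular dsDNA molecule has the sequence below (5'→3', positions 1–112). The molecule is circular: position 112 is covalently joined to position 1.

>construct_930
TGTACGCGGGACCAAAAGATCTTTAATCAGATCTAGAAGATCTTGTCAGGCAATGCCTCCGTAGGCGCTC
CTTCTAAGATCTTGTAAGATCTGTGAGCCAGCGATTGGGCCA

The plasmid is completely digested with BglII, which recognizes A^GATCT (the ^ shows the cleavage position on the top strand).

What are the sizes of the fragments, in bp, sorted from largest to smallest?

42, 39, 12, 10, 9 bp

BglII sites (AGATCT) start at positions 17, 29, 38, 77, 87.
BglII cuts after the first base of each site, so after positions 17, 29, 38, 77, 87.
Circular molecule, 5 cuts → 5 fragments:
  18–29 → 12 bp
  30–38 → 9 bp
  39–77 → 39 bp
  78–87 → 10 bp
  88–112 then 1–17 → 25 + 17 = 42 bp
Sorted largest to smallest: 42, 39, 12, 10, 9 bp.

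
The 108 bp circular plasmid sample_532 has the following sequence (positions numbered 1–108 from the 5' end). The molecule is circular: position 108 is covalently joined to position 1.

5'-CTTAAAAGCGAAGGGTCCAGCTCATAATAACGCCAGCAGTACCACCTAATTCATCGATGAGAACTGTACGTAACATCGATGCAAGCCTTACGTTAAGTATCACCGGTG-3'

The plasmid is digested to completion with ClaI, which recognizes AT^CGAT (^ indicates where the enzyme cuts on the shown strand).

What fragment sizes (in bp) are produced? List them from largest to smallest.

86, 22 bp

ClaI sites (ATCGAT) start at positions 53, 75.
ClaI cuts after base 2 of each site, so after positions 54, 76.
Circular molecule, 2 cuts → 2 fragments:
  55–76 → 22 bp
  77–108 then 1–54 → 32 + 54 = 86 bp
Sorted largest to smallest: 86, 22 bp.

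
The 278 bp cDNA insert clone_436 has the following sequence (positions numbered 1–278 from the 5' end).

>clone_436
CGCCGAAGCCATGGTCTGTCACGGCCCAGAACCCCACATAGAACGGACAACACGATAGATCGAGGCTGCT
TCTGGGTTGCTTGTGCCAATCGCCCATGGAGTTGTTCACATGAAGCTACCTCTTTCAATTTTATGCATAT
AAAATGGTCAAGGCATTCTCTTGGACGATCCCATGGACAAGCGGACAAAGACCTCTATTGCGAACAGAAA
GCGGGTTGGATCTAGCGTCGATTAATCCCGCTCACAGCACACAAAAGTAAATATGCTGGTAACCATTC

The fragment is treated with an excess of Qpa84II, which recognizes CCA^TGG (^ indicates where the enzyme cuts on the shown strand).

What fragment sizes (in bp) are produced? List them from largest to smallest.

105, 85, 77, 11 bp

Qpa84II sites (CCATGG) start at positions 9, 94, 171.
Qpa84II cuts after base 3 of each site, so after positions 11, 96, 173.
Linear molecule, 3 cuts → 4 fragments:
  1–11 → 11 bp
  12–96 → 85 bp
  97–173 → 77 bp
  174–278 → 105 bp
Sorted largest to smallest: 105, 85, 77, 11 bp.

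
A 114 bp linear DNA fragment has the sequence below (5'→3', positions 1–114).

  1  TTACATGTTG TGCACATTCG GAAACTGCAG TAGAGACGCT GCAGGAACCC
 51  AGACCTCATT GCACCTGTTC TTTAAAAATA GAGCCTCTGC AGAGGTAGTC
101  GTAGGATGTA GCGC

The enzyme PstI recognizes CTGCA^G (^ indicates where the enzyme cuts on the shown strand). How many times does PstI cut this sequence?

CTGCAG occurs starting at positions 25, 39, 87.
PstI cuts at 3 sites.

3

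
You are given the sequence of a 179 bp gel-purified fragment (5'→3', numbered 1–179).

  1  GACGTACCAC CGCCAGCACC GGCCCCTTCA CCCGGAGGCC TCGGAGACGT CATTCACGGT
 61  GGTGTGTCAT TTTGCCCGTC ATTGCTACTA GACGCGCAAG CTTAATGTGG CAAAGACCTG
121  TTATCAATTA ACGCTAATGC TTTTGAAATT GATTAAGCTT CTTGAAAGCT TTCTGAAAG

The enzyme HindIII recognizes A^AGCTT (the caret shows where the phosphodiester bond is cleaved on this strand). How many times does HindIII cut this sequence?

3

AAGCTT occurs starting at positions 98, 155, 166.
HindIII cuts at 3 sites.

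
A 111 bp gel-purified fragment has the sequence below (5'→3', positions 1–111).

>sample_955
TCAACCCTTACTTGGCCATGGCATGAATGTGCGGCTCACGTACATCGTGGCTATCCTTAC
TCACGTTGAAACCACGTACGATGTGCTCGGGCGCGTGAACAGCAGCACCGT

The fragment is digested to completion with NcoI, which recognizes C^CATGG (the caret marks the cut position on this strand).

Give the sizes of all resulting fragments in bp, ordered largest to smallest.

95, 16 bp

The NcoI site (CCATGG) starts at position 16.
NcoI cuts after the first base of each site, so after position 16.
Linear molecule, 1 cut → 2 fragments:
  1–16 → 16 bp
  17–111 → 95 bp
Sorted largest to smallest: 95, 16 bp.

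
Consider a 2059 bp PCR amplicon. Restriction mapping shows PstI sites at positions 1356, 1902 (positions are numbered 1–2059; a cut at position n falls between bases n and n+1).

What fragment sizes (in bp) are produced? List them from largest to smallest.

Linear molecule, 2 cuts → 3 fragments:
  1356 − 0 = 1356 bp
  1902 − 1356 = 546 bp
  2059 − 1902 = 157 bp
Sorted largest to smallest: 1356, 546, 157 bp.

1356, 546, 157 bp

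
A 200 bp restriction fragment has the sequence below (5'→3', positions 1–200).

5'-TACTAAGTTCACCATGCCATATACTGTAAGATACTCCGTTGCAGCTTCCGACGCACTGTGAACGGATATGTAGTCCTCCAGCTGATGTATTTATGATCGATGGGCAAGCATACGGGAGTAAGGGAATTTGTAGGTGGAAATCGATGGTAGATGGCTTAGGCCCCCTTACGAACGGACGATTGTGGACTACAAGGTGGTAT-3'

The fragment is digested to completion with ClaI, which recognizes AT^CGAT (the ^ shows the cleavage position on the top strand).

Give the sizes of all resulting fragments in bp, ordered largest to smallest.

97, 59, 44 bp

ClaI sites (ATCGAT) start at positions 96, 140.
ClaI cuts after base 2 of each site, so after positions 97, 141.
Linear molecule, 2 cuts → 3 fragments:
  1–97 → 97 bp
  98–141 → 44 bp
  142–200 → 59 bp
Sorted largest to smallest: 97, 59, 44 bp.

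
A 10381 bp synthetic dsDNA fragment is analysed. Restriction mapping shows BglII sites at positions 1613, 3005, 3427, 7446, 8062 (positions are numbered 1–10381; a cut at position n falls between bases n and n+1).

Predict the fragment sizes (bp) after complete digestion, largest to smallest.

4019, 2319, 1613, 1392, 616, 422 bp

Linear molecule, 5 cuts → 6 fragments:
  1613 − 0 = 1613 bp
  3005 − 1613 = 1392 bp
  3427 − 3005 = 422 bp
  7446 − 3427 = 4019 bp
  8062 − 7446 = 616 bp
  10381 − 8062 = 2319 bp
Sorted largest to smallest: 4019, 2319, 1613, 1392, 616, 422 bp.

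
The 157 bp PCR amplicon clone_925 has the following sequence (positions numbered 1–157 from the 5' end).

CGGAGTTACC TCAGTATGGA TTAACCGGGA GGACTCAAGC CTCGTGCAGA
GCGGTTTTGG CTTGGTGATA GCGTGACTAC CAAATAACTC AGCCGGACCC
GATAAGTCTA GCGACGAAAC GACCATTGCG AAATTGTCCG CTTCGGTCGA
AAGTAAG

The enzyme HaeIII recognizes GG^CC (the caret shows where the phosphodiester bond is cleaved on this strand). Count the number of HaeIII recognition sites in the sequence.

0

No occurrence of GGCC is present in the sequence.
HaeIII does not cut: 0 sites.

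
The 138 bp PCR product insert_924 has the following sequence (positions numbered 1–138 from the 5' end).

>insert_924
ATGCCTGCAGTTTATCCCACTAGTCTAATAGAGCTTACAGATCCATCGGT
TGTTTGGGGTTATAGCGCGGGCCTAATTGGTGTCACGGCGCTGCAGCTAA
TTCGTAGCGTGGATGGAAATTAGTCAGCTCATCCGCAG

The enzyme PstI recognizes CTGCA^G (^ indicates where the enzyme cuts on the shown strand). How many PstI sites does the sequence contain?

CTGCAG occurs starting at positions 5, 91.
PstI cuts at 2 sites.

2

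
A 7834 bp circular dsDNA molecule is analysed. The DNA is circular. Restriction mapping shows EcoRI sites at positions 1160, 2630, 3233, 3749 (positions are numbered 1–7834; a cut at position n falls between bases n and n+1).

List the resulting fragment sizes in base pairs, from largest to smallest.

5245, 1470, 603, 516 bp

Circular molecule, 4 cuts → 4 fragments:
  2630 − 1160 = 1470 bp
  3233 − 2630 = 603 bp
  3749 − 3233 = 516 bp
  wrap: 7834 − 3749 + 1160 = 5245 bp
Sorted largest to smallest: 5245, 1470, 603, 516 bp.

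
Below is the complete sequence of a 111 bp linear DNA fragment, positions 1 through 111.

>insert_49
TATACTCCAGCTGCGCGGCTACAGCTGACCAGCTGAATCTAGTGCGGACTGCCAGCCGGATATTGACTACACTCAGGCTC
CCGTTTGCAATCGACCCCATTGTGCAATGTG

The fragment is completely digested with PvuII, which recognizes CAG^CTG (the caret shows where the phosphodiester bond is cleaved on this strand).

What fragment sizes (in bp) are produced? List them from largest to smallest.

PvuII sites (CAGCTG) start at positions 8, 22, 30.
PvuII cuts after base 3 of each site, so after positions 10, 24, 32.
Linear molecule, 3 cuts → 4 fragments:
  1–10 → 10 bp
  11–24 → 14 bp
  25–32 → 8 bp
  33–111 → 79 bp
Sorted largest to smallest: 79, 14, 10, 8 bp.

79, 14, 10, 8 bp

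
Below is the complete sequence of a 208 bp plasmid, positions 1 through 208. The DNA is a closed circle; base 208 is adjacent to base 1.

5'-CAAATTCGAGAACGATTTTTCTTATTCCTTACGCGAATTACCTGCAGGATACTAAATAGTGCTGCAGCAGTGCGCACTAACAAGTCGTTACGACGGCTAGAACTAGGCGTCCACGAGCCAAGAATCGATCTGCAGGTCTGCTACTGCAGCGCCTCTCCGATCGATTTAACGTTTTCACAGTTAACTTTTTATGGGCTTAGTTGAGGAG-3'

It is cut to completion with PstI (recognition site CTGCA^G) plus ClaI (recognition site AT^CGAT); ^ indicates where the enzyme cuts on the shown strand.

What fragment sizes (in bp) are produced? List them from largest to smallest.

PstI sites (CTGCAG) start at positions 42, 62, 130, 144.
PstI cuts after base 5 of each site (before the last base), so after positions 46, 66, 134, 148.
ClaI sites (ATCGAT) start at positions 124, 160.
ClaI cuts after base 2 of each site, so after positions 125, 161.
Combined cut positions: 46, 66, 125, 134, 148, 161.
Circular molecule, 6 cuts → 6 fragments:
  47–66 → 20 bp
  67–125 → 59 bp
  126–134 → 9 bp
  135–148 → 14 bp
  149–161 → 13 bp
  162–208 then 1–46 → 47 + 46 = 93 bp
Sorted largest to smallest: 93, 59, 20, 14, 13, 9 bp.

93, 59, 20, 14, 13, 9 bp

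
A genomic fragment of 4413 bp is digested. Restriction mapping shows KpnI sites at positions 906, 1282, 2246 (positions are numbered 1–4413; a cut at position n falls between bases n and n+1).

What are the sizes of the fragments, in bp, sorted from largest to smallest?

Linear molecule, 3 cuts → 4 fragments:
  906 − 0 = 906 bp
  1282 − 906 = 376 bp
  2246 − 1282 = 964 bp
  4413 − 2246 = 2167 bp
Sorted largest to smallest: 2167, 964, 906, 376 bp.

2167, 964, 906, 376 bp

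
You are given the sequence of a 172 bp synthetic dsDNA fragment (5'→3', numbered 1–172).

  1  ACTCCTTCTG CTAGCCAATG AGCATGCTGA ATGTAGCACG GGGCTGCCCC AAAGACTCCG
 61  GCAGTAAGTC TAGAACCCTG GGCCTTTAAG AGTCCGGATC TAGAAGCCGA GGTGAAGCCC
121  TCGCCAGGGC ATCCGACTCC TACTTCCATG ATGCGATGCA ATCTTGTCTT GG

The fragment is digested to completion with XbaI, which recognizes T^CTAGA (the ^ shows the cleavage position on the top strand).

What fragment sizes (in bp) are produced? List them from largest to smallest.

73, 69, 30 bp

XbaI sites (TCTAGA) start at positions 69, 99.
XbaI cuts after the first base of each site, so after positions 69, 99.
Linear molecule, 2 cuts → 3 fragments:
  1–69 → 69 bp
  70–99 → 30 bp
  100–172 → 73 bp
Sorted largest to smallest: 73, 69, 30 bp.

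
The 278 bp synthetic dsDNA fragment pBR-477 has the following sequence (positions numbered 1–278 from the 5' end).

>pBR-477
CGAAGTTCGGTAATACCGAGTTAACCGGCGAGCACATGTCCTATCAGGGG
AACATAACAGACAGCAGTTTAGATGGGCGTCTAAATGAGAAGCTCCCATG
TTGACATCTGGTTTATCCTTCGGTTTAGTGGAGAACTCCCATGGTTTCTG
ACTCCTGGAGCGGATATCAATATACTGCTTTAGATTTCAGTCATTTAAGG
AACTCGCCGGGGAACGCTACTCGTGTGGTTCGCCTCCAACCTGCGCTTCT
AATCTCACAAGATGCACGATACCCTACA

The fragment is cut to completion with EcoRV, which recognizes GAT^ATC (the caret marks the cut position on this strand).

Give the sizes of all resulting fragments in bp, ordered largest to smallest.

165, 113 bp

The EcoRV site (GATATC) starts at position 163.
EcoRV cuts after base 3 of each site, so after position 165.
Linear molecule, 1 cut → 2 fragments:
  1–165 → 165 bp
  166–278 → 113 bp
Sorted largest to smallest: 165, 113 bp.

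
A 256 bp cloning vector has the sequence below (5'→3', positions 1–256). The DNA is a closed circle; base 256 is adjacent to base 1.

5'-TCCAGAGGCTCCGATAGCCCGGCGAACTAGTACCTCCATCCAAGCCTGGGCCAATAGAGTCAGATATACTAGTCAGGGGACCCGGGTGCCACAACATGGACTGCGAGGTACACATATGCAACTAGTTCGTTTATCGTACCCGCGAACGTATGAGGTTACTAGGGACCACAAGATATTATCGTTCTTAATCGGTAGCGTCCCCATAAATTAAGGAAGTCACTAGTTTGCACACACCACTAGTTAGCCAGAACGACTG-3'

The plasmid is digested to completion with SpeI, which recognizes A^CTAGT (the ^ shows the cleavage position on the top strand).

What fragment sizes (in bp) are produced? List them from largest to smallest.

SpeI sites (ACTAGT) start at positions 26, 68, 121, 219, 236.
SpeI cuts after the first base of each site, so after positions 26, 68, 121, 219, 236.
Circular molecule, 5 cuts → 5 fragments:
  27–68 → 42 bp
  69–121 → 53 bp
  122–219 → 98 bp
  220–236 → 17 bp
  237–256 then 1–26 → 20 + 26 = 46 bp
Sorted largest to smallest: 98, 53, 46, 42, 17 bp.

98, 53, 46, 42, 17 bp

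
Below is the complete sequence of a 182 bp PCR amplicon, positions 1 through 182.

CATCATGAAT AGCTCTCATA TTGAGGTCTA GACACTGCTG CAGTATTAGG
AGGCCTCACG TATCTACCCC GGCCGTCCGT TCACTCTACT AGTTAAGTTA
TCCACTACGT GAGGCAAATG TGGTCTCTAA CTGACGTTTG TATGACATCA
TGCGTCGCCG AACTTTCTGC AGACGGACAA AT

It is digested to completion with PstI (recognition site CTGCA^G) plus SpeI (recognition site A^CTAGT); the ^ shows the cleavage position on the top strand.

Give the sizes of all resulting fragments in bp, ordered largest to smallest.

83, 46, 42, 11 bp

PstI sites (CTGCAG) start at positions 38, 167.
PstI cuts after base 5 of each site (before the last base), so after positions 42, 171.
The SpeI site (ACTAGT) starts at position 88.
SpeI cuts after the first base of each site, so after position 88.
Combined cut positions: 42, 88, 171.
Linear molecule, 3 cuts → 4 fragments:
  1–42 → 42 bp
  43–88 → 46 bp
  89–171 → 83 bp
  172–182 → 11 bp
Sorted largest to smallest: 83, 46, 42, 11 bp.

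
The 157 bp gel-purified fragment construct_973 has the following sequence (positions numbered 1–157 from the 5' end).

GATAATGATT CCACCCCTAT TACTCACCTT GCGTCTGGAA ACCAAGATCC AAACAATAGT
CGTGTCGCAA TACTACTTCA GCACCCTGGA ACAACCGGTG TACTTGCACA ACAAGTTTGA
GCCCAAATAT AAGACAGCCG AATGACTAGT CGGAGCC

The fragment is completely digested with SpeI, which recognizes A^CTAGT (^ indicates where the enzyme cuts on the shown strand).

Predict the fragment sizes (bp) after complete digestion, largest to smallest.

145, 12 bp

The SpeI site (ACTAGT) starts at position 145.
SpeI cuts after the first base of each site, so after position 145.
Linear molecule, 1 cut → 2 fragments:
  1–145 → 145 bp
  146–157 → 12 bp
Sorted largest to smallest: 145, 12 bp.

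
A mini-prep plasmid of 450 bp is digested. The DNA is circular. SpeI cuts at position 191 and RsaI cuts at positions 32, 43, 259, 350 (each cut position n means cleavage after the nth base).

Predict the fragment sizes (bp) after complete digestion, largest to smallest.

148, 132, 91, 68, 11 bp

Combined cut positions (sorted): 32, 43, 191, 259, 350.
Circular molecule, 5 cuts → 5 fragments:
  43 − 32 = 11 bp
  191 − 43 = 148 bp
  259 − 191 = 68 bp
  350 − 259 = 91 bp
  wrap: 450 − 350 + 32 = 132 bp
Sorted largest to smallest: 148, 132, 91, 68, 11 bp.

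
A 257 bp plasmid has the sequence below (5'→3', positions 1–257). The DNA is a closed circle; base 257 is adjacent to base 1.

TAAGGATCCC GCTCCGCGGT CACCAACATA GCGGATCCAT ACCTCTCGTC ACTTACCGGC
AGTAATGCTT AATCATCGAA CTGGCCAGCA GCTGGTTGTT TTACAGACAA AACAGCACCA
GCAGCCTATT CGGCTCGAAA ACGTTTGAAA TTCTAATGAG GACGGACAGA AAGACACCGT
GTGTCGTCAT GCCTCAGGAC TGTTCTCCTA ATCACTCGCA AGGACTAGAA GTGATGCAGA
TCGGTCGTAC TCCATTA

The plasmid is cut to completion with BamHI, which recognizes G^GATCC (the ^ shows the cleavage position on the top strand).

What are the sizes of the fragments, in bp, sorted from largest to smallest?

228, 29 bp

BamHI sites (GGATCC) start at positions 4, 33.
BamHI cuts after the first base of each site, so after positions 4, 33.
Circular molecule, 2 cuts → 2 fragments:
  5–33 → 29 bp
  34–257 then 1–4 → 224 + 4 = 228 bp
Sorted largest to smallest: 228, 29 bp.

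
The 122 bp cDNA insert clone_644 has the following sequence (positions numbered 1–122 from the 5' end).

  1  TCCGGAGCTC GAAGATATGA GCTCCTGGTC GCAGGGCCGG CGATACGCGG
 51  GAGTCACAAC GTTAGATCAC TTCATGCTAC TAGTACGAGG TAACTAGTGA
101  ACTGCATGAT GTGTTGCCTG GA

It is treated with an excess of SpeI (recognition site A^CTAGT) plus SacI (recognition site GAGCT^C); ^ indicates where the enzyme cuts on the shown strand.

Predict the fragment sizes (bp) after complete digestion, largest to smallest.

SpeI sites (ACTAGT) start at positions 79, 93.
SpeI cuts after the first base of each site, so after positions 79, 93.
SacI sites (GAGCTC) start at positions 5, 19.
SacI cuts after base 5 of each site (before the last base), so after positions 9, 23.
Combined cut positions: 9, 23, 79, 93.
Linear molecule, 4 cuts → 5 fragments:
  1–9 → 9 bp
  10–23 → 14 bp
  24–79 → 56 bp
  80–93 → 14 bp
  94–122 → 29 bp
Sorted largest to smallest: 56, 29, 14, 14, 9 bp.

56, 29, 14, 14, 9 bp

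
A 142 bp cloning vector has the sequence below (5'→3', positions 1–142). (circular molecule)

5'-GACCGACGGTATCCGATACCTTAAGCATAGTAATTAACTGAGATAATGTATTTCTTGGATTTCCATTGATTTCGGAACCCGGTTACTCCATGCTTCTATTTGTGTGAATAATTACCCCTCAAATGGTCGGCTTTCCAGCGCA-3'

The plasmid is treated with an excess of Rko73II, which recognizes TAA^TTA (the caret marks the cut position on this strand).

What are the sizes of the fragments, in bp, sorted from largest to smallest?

78, 64 bp

Rko73II sites (TAATTA) start at positions 31, 109.
Rko73II cuts after base 3 of each site, so after positions 33, 111.
Circular molecule, 2 cuts → 2 fragments:
  34–111 → 78 bp
  112–142 then 1–33 → 31 + 33 = 64 bp
Sorted largest to smallest: 78, 64 bp.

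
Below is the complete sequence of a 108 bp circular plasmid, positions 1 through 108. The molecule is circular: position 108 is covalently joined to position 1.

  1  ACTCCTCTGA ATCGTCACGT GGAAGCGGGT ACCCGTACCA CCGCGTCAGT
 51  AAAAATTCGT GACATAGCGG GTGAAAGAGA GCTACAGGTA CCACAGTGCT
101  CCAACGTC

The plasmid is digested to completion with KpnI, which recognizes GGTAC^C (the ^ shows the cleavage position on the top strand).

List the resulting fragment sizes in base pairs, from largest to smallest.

KpnI sites (GGTACC) start at positions 28, 87.
KpnI cuts after base 5 of each site (before the last base), so after positions 32, 91.
Circular molecule, 2 cuts → 2 fragments:
  33–91 → 59 bp
  92–108 then 1–32 → 17 + 32 = 49 bp
Sorted largest to smallest: 59, 49 bp.

59, 49 bp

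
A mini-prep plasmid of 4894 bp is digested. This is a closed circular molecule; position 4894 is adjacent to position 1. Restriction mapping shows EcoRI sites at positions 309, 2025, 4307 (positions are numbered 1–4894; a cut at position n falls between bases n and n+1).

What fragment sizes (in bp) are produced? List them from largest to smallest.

Circular molecule, 3 cuts → 3 fragments:
  2025 − 309 = 1716 bp
  4307 − 2025 = 2282 bp
  wrap: 4894 − 4307 + 309 = 896 bp
Sorted largest to smallest: 2282, 1716, 896 bp.

2282, 1716, 896 bp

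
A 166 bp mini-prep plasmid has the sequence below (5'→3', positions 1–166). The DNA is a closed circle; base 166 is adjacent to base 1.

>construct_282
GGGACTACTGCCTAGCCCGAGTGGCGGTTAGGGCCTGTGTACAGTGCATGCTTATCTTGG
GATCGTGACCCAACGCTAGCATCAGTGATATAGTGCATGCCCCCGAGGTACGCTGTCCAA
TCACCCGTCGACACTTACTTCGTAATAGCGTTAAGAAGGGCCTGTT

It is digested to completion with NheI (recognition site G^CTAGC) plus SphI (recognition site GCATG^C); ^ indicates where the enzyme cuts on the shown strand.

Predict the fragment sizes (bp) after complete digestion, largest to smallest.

The NheI site (GCTAGC) starts at position 75.
NheI cuts after the first base of each site, so after position 75.
SphI sites (GCATGC) start at positions 46, 95.
SphI cuts after base 5 of each site (before the last base), so after positions 50, 99.
Combined cut positions: 50, 75, 99.
Circular molecule, 3 cuts → 3 fragments:
  51–75 → 25 bp
  76–99 → 24 bp
  100–166 then 1–50 → 67 + 50 = 117 bp
Sorted largest to smallest: 117, 25, 24 bp.

117, 25, 24 bp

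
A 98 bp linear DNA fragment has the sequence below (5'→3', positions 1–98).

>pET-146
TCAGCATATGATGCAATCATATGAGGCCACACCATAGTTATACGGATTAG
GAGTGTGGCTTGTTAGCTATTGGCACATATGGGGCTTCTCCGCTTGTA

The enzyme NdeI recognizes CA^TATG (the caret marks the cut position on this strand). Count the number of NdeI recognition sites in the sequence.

3

CATATG occurs starting at positions 5, 18, 76.
NdeI cuts at 3 sites.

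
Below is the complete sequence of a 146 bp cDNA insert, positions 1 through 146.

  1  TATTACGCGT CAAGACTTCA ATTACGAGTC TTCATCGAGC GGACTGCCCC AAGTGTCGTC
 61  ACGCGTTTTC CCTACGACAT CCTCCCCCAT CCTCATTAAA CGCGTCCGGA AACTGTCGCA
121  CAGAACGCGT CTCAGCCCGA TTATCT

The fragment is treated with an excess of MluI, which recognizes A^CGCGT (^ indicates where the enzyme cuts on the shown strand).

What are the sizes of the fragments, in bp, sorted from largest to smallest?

56, 39, 25, 21, 5 bp

MluI sites (ACGCGT) start at positions 5, 61, 100, 125.
MluI cuts after the first base of each site, so after positions 5, 61, 100, 125.
Linear molecule, 4 cuts → 5 fragments:
  1–5 → 5 bp
  6–61 → 56 bp
  62–100 → 39 bp
  101–125 → 25 bp
  126–146 → 21 bp
Sorted largest to smallest: 56, 39, 25, 21, 5 bp.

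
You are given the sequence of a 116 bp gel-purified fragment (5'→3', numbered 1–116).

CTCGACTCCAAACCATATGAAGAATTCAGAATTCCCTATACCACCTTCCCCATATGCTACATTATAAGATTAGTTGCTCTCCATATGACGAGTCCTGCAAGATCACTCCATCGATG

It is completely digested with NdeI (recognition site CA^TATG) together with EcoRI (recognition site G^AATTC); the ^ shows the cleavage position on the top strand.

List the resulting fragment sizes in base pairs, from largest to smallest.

33, 31, 23, 15, 7, 7 bp

NdeI sites (CATATG) start at positions 14, 51, 82.
NdeI cuts after base 2 of each site, so after positions 15, 52, 83.
EcoRI sites (GAATTC) start at positions 22, 29.
EcoRI cuts after the first base of each site, so after positions 22, 29.
Combined cut positions: 15, 22, 29, 52, 83.
Linear molecule, 5 cuts → 6 fragments:
  1–15 → 15 bp
  16–22 → 7 bp
  23–29 → 7 bp
  30–52 → 23 bp
  53–83 → 31 bp
  84–116 → 33 bp
Sorted largest to smallest: 33, 31, 23, 15, 7, 7 bp.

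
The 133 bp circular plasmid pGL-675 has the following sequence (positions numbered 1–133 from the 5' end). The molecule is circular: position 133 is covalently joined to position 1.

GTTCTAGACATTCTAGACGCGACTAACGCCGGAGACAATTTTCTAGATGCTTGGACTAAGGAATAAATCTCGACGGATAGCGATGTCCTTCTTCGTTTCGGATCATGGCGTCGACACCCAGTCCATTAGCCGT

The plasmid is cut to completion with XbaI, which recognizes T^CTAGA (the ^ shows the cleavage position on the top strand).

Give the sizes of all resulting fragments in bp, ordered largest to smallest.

XbaI sites (TCTAGA) start at positions 3, 12, 42.
XbaI cuts after the first base of each site, so after positions 3, 12, 42.
Circular molecule, 3 cuts → 3 fragments:
  4–12 → 9 bp
  13–42 → 30 bp
  43–133 then 1–3 → 91 + 3 = 94 bp
Sorted largest to smallest: 94, 30, 9 bp.

94, 30, 9 bp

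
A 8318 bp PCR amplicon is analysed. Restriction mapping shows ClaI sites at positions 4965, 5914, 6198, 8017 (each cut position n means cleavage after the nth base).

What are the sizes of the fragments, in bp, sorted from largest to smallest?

4965, 1819, 949, 301, 284 bp

Linear molecule, 4 cuts → 5 fragments:
  4965 − 0 = 4965 bp
  5914 − 4965 = 949 bp
  6198 − 5914 = 284 bp
  8017 − 6198 = 1819 bp
  8318 − 8017 = 301 bp
Sorted largest to smallest: 4965, 1819, 949, 301, 284 bp.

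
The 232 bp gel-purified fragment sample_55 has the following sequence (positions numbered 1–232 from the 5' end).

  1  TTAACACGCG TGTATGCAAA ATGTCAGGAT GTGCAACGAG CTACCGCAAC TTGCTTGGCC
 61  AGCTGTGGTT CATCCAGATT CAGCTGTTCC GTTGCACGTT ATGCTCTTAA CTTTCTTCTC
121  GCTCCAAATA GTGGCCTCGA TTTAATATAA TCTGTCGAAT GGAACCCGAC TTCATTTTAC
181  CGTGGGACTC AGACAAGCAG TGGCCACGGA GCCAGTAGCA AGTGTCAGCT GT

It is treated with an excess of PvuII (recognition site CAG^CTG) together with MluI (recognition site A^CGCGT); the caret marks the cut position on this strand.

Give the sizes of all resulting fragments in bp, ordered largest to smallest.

145, 56, 21, 6, 4 bp

PvuII sites (CAGCTG) start at positions 60, 81, 226.
PvuII cuts after base 3 of each site, so after positions 62, 83, 228.
The MluI site (ACGCGT) starts at position 6.
MluI cuts after the first base of each site, so after position 6.
Combined cut positions: 6, 62, 83, 228.
Linear molecule, 4 cuts → 5 fragments:
  1–6 → 6 bp
  7–62 → 56 bp
  63–83 → 21 bp
  84–228 → 145 bp
  229–232 → 4 bp
Sorted largest to smallest: 145, 56, 21, 6, 4 bp.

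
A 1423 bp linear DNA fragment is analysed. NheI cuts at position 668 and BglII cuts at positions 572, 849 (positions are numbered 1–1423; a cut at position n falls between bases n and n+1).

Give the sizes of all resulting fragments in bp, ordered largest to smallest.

Combined cut positions (sorted): 572, 668, 849.
Linear molecule, 3 cuts → 4 fragments:
  572 − 0 = 572 bp
  668 − 572 = 96 bp
  849 − 668 = 181 bp
  1423 − 849 = 574 bp
Sorted largest to smallest: 574, 572, 181, 96 bp.

574, 572, 181, 96 bp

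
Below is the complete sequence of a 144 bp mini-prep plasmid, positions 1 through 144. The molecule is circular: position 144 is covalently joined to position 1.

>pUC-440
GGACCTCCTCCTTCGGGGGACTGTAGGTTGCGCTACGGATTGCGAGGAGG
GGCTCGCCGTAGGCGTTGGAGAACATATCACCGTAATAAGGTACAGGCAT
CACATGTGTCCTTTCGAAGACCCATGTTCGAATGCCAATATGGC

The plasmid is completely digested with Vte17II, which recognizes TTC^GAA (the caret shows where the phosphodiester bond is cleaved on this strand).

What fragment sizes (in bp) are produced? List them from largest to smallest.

130, 14 bp

Vte17II sites (TTCGAA) start at positions 113, 127.
Vte17II cuts after base 3 of each site, so after positions 115, 129.
Circular molecule, 2 cuts → 2 fragments:
  116–129 → 14 bp
  130–144 then 1–115 → 15 + 115 = 130 bp
Sorted largest to smallest: 130, 14 bp.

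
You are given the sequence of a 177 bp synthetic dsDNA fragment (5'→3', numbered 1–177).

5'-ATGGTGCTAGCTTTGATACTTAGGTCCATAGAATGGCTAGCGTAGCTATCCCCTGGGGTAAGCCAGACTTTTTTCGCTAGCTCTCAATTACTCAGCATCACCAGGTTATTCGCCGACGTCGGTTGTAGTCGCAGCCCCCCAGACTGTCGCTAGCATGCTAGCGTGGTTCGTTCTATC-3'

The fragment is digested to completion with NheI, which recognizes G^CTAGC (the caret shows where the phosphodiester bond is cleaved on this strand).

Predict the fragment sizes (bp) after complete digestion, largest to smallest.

73, 40, 30, 20, 8, 6 bp

NheI sites (GCTAGC) start at positions 6, 36, 76, 149, 157.
NheI cuts after the first base of each site, so after positions 6, 36, 76, 149, 157.
Linear molecule, 5 cuts → 6 fragments:
  1–6 → 6 bp
  7–36 → 30 bp
  37–76 → 40 bp
  77–149 → 73 bp
  150–157 → 8 bp
  158–177 → 20 bp
Sorted largest to smallest: 73, 40, 30, 20, 8, 6 bp.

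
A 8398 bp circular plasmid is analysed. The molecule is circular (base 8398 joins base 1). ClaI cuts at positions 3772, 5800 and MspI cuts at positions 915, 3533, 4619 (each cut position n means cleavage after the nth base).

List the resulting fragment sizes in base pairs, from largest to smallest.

3513, 2618, 1181, 847, 239 bp

Combined cut positions (sorted): 915, 3533, 3772, 4619, 5800.
Circular molecule, 5 cuts → 5 fragments:
  3533 − 915 = 2618 bp
  3772 − 3533 = 239 bp
  4619 − 3772 = 847 bp
  5800 − 4619 = 1181 bp
  wrap: 8398 − 5800 + 915 = 3513 bp
Sorted largest to smallest: 3513, 2618, 1181, 847, 239 bp.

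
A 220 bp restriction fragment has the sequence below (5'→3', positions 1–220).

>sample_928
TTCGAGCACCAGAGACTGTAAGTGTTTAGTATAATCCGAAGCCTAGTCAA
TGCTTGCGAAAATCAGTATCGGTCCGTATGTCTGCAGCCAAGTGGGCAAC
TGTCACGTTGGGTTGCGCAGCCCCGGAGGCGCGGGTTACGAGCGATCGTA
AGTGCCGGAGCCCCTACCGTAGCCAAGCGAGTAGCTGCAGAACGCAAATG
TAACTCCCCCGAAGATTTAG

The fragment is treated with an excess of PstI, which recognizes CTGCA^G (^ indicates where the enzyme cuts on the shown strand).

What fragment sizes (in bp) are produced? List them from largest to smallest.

PstI sites (CTGCAG) start at positions 82, 185.
PstI cuts after base 5 of each site (before the last base), so after positions 86, 189.
Linear molecule, 2 cuts → 3 fragments:
  1–86 → 86 bp
  87–189 → 103 bp
  190–220 → 31 bp
Sorted largest to smallest: 103, 86, 31 bp.

103, 86, 31 bp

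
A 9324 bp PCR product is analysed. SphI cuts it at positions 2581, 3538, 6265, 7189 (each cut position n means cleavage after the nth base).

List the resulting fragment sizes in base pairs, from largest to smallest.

2727, 2581, 2135, 957, 924 bp

Linear molecule, 4 cuts → 5 fragments:
  2581 − 0 = 2581 bp
  3538 − 2581 = 957 bp
  6265 − 3538 = 2727 bp
  7189 − 6265 = 924 bp
  9324 − 7189 = 2135 bp
Sorted largest to smallest: 2727, 2581, 2135, 957, 924 bp.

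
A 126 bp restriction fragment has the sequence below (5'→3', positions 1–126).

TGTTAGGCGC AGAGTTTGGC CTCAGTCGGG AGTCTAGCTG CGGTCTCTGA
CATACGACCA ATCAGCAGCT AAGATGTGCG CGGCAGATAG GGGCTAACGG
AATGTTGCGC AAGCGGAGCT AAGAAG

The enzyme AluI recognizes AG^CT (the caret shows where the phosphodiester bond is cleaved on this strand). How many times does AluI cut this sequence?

AGCT occurs starting at positions 36, 67, 117.
AluI cuts at 3 sites.

3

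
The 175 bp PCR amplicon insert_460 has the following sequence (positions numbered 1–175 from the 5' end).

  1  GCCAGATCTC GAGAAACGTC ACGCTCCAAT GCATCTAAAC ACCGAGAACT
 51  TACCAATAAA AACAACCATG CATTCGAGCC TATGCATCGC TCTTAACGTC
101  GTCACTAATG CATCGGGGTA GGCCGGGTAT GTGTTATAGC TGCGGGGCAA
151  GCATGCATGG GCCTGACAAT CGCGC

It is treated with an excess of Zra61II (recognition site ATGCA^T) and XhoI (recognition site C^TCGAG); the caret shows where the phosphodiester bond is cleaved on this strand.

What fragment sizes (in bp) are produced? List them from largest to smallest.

45, 39, 26, 25, 18, 14, 8 bp

Zra61II sites (ATGCAT) start at positions 29, 68, 82, 108, 153.
Zra61II cuts after base 5 of each site (before the last base), so after positions 33, 72, 86, 112, 157.
The XhoI site (CTCGAG) starts at position 8.
XhoI cuts after the first base of each site, so after position 8.
Combined cut positions: 8, 33, 72, 86, 112, 157.
Linear molecule, 6 cuts → 7 fragments:
  1–8 → 8 bp
  9–33 → 25 bp
  34–72 → 39 bp
  73–86 → 14 bp
  87–112 → 26 bp
  113–157 → 45 bp
  158–175 → 18 bp
Sorted largest to smallest: 45, 39, 26, 25, 18, 14, 8 bp.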